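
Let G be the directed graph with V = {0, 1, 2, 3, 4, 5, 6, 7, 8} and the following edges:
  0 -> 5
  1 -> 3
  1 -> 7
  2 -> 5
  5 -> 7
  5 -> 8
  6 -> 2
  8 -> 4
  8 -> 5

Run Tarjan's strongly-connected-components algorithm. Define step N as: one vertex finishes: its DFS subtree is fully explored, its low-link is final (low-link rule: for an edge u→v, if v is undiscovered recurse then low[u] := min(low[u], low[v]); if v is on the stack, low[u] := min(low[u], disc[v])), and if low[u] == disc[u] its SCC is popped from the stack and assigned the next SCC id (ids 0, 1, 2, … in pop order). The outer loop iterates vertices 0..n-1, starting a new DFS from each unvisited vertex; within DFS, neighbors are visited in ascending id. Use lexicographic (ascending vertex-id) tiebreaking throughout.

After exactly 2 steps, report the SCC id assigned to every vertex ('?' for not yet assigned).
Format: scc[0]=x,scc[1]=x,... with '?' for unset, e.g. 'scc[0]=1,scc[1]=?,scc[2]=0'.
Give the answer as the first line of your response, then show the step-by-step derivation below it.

scc[0]=?,scc[1]=?,scc[2]=?,scc[3]=?,scc[4]=1,scc[5]=?,scc[6]=?,scc[7]=0,scc[8]=?

step 1: low=(low[0]=0,low[1]=?,low[2]=?,low[3]=?,low[4]=?,low[5]=1,low[6]=?,low[7]=2,low[8]=?); scc=(scc[0]=?,scc[1]=?,scc[2]=?,scc[3]=?,scc[4]=?,scc[5]=?,scc[6]=?,scc[7]=0,scc[8]=?)
step 2: low=(low[0]=0,low[1]=?,low[2]=?,low[3]=?,low[4]=4,low[5]=1,low[6]=?,low[7]=2,low[8]=3); scc=(scc[0]=?,scc[1]=?,scc[2]=?,scc[3]=?,scc[4]=1,scc[5]=?,scc[6]=?,scc[7]=0,scc[8]=?)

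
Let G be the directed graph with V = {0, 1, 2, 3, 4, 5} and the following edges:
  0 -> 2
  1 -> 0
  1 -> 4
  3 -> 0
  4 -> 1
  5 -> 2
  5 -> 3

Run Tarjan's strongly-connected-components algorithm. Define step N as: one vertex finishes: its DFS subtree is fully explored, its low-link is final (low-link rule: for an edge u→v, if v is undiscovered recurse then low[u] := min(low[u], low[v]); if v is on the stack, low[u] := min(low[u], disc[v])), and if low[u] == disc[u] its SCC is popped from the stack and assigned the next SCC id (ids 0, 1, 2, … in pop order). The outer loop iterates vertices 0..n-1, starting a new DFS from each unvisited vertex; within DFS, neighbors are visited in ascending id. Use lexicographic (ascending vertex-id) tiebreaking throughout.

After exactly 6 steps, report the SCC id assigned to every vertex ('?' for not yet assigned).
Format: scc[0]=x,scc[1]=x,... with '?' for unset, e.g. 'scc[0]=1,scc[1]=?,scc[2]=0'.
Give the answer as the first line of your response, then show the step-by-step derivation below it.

scc[0]=1,scc[1]=2,scc[2]=0,scc[3]=3,scc[4]=2,scc[5]=4

step 1: low=(low[0]=0,low[1]=?,low[2]=1,low[3]=?,low[4]=?,low[5]=?); scc=(scc[0]=?,scc[1]=?,scc[2]=0,scc[3]=?,scc[4]=?,scc[5]=?)
step 2: low=(low[0]=0,low[1]=?,low[2]=1,low[3]=?,low[4]=?,low[5]=?); scc=(scc[0]=1,scc[1]=?,scc[2]=0,scc[3]=?,scc[4]=?,scc[5]=?)
step 3: low=(low[0]=0,low[1]=2,low[2]=1,low[3]=?,low[4]=2,low[5]=?); scc=(scc[0]=1,scc[1]=?,scc[2]=0,scc[3]=?,scc[4]=?,scc[5]=?)
step 4: low=(low[0]=0,low[1]=2,low[2]=1,low[3]=?,low[4]=2,low[5]=?); scc=(scc[0]=1,scc[1]=2,scc[2]=0,scc[3]=?,scc[4]=2,scc[5]=?)
step 5: low=(low[0]=0,low[1]=2,low[2]=1,low[3]=4,low[4]=2,low[5]=?); scc=(scc[0]=1,scc[1]=2,scc[2]=0,scc[3]=3,scc[4]=2,scc[5]=?)
step 6: low=(low[0]=0,low[1]=2,low[2]=1,low[3]=4,low[4]=2,low[5]=5); scc=(scc[0]=1,scc[1]=2,scc[2]=0,scc[3]=3,scc[4]=2,scc[5]=4)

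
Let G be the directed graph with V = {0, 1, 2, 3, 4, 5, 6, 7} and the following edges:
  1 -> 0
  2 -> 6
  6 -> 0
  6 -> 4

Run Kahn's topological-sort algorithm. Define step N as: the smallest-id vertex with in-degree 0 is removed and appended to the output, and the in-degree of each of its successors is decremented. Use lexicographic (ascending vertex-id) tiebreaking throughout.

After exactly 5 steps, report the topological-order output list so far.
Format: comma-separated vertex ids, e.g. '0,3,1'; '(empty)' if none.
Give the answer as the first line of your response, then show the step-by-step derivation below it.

1,2,3,5,6

step 1: output 1; order=[1]; indeg=(1,0,0,0,1,0,1,0)
step 2: output 2; order=[1,2]; indeg=(1,0,0,0,1,0,0,0)
step 3: output 3; order=[1,2,3]; indeg=(1,0,0,0,1,0,0,0)
step 4: output 5; order=[1,2,3,5]; indeg=(1,0,0,0,1,0,0,0)
step 5: output 6; order=[1,2,3,5,6]; indeg=(0,0,0,0,0,0,0,0)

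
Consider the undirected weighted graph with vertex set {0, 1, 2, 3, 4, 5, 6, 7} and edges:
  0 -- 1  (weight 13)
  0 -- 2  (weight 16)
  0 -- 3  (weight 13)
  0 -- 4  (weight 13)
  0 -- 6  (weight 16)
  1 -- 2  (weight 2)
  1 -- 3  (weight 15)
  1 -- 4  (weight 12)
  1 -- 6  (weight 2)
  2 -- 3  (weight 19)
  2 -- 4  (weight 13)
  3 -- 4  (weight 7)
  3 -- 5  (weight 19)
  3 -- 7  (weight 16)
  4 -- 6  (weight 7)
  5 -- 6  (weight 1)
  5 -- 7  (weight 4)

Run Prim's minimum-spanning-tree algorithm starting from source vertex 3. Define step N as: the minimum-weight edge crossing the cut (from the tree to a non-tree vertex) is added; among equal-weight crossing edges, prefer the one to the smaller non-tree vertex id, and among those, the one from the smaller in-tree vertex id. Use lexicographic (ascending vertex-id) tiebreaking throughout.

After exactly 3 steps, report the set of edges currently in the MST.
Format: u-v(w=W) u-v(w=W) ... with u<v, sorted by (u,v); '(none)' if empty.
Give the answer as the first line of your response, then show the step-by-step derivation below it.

3-4(w=7) 4-6(w=7) 5-6(w=1)

step 1: add edge 3-4 (w=7); MST = {3-4(w=7)}
step 2: add edge 4-6 (w=7); MST = {3-4(w=7) 4-6(w=7)}
step 3: add edge 5-6 (w=1); MST = {3-4(w=7) 4-6(w=7) 5-6(w=1)}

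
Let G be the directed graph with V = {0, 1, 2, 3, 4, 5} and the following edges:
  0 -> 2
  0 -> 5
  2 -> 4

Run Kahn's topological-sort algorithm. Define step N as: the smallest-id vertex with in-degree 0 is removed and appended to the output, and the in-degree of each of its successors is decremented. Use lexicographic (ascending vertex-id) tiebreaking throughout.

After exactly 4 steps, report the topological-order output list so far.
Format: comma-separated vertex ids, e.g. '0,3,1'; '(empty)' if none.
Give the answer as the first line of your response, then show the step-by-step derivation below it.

0,1,2,3

step 1: output 0; order=[0]; indeg=(0,0,0,0,1,0)
step 2: output 1; order=[0,1]; indeg=(0,0,0,0,1,0)
step 3: output 2; order=[0,1,2]; indeg=(0,0,0,0,0,0)
step 4: output 3; order=[0,1,2,3]; indeg=(0,0,0,0,0,0)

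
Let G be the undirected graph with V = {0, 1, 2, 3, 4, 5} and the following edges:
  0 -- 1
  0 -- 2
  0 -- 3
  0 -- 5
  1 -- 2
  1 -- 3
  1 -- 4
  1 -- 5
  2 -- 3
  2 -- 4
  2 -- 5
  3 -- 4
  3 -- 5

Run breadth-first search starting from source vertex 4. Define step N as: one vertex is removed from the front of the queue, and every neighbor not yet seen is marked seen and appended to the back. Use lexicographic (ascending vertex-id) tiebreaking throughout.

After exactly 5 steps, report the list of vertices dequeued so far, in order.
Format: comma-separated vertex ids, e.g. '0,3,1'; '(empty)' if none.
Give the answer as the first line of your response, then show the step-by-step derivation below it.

4,1,2,3,0

step 1: dequeue 4; queue=[1,2,3]; order=4
step 2: dequeue 1; queue=[2,3,0,5]; order=4,1
step 3: dequeue 2; queue=[3,0,5]; order=4,1,2
step 4: dequeue 3; queue=[0,5]; order=4,1,2,3
step 5: dequeue 0; queue=[5]; order=4,1,2,3,0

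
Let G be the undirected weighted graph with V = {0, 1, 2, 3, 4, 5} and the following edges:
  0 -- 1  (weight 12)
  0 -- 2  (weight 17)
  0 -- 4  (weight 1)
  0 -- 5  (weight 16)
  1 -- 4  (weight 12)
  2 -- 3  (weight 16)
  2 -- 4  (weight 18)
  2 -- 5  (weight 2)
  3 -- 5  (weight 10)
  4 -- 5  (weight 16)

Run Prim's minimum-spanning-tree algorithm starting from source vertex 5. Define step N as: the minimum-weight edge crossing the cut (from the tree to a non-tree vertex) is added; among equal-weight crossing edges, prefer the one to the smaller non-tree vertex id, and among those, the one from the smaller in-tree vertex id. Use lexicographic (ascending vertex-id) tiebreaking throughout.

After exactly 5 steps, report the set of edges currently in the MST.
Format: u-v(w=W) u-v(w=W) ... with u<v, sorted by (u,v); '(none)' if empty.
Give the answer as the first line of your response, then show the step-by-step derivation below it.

0-1(w=12) 0-4(w=1) 0-5(w=16) 2-5(w=2) 3-5(w=10)

step 1: add edge 2-5 (w=2); MST = {2-5(w=2)}
step 2: add edge 3-5 (w=10); MST = {2-5(w=2) 3-5(w=10)}
step 3: add edge 0-5 (w=16); MST = {0-5(w=16) 2-5(w=2) 3-5(w=10)}
step 4: add edge 0-4 (w=1); MST = {0-4(w=1) 0-5(w=16) 2-5(w=2) 3-5(w=10)}
step 5: add edge 0-1 (w=12); MST = {0-1(w=12) 0-4(w=1) 0-5(w=16) 2-5(w=2) 3-5(w=10)}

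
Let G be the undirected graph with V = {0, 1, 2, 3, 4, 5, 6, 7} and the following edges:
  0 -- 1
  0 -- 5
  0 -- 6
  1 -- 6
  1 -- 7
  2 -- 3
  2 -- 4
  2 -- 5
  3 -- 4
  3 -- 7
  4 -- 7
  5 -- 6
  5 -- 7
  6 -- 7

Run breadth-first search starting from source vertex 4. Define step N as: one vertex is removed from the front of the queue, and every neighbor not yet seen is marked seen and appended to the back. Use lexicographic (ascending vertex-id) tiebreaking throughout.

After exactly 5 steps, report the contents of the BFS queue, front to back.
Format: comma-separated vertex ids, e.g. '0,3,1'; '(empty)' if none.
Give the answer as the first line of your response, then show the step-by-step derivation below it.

1,6,0

step 1: dequeue 4; queue=[2,3,7]; order=4
step 2: dequeue 2; queue=[3,7,5]; order=4,2
step 3: dequeue 3; queue=[7,5]; order=4,2,3
step 4: dequeue 7; queue=[5,1,6]; order=4,2,3,7
step 5: dequeue 5; queue=[1,6,0]; order=4,2,3,7,5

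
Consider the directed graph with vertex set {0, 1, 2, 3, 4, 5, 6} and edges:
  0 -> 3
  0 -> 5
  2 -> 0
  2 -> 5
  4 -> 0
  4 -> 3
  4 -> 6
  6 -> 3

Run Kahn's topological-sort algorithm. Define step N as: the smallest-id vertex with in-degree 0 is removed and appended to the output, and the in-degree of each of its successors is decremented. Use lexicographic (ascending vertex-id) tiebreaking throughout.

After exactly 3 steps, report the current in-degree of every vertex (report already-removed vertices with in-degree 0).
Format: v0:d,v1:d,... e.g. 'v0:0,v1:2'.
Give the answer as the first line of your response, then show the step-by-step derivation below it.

v0:0,v1:0,v2:0,v3:2,v4:0,v5:1,v6:0

step 1: output 1; order=[1]; indeg=(2,0,0,3,0,2,1)
step 2: output 2; order=[1,2]; indeg=(1,0,0,3,0,1,1)
step 3: output 4; order=[1,2,4]; indeg=(0,0,0,2,0,1,0)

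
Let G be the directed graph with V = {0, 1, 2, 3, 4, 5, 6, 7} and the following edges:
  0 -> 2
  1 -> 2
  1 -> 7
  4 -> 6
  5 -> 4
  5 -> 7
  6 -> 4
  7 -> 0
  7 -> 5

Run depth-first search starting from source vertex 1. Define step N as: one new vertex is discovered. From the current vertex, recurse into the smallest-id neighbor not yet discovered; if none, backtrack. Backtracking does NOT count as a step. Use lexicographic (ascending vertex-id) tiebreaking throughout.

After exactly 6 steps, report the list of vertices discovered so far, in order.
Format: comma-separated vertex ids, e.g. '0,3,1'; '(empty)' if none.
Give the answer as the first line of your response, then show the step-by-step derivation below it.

1,2,7,0,5,4

step 1: discover 1; path=1; order=1
step 2: discover 2; path=1>2; order=1,2
step 3: discover 7; path=1>7; order=1,2,7
step 4: discover 0; path=1>7>0; order=1,2,7,0
step 5: discover 5; path=1>7>5; order=1,2,7,0,5
step 6: discover 4; path=1>7>5>4; order=1,2,7,0,5,4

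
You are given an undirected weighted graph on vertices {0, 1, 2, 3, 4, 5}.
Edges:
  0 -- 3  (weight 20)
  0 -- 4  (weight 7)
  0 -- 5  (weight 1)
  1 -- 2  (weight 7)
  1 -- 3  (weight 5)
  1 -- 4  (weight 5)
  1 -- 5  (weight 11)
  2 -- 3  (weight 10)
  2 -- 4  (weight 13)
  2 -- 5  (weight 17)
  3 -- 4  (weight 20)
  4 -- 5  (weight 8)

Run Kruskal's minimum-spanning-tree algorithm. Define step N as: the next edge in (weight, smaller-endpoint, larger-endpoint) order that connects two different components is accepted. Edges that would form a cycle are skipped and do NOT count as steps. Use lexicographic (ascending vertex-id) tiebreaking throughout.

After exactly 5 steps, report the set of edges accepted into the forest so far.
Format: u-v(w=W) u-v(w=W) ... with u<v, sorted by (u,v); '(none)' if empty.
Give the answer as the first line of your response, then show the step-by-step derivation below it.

0-4(w=7) 0-5(w=1) 1-2(w=7) 1-3(w=5) 1-4(w=5)

step 1: add edge 0-5 (w=1); MST = {0-5(w=1)}
step 2: add edge 1-3 (w=5); MST = {0-5(w=1) 1-3(w=5)}
step 3: add edge 1-4 (w=5); MST = {0-5(w=1) 1-3(w=5) 1-4(w=5)}
step 4: add edge 0-4 (w=7); MST = {0-4(w=7) 0-5(w=1) 1-3(w=5) 1-4(w=5)}
step 5: add edge 1-2 (w=7); MST = {0-4(w=7) 0-5(w=1) 1-2(w=7) 1-3(w=5) 1-4(w=5)}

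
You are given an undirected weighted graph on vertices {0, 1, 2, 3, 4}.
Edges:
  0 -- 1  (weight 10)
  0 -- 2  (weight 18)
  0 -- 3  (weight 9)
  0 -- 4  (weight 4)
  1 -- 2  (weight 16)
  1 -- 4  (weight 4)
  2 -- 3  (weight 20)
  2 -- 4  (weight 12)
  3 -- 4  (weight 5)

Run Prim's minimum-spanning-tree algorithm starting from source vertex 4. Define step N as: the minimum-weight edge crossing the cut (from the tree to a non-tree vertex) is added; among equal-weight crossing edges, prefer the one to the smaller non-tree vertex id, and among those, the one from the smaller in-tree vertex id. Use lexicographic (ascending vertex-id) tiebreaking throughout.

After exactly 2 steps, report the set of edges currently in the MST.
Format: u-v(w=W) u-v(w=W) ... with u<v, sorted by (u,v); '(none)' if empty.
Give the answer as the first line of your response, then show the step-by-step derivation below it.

0-4(w=4) 1-4(w=4)

step 1: add edge 0-4 (w=4); MST = {0-4(w=4)}
step 2: add edge 1-4 (w=4); MST = {0-4(w=4) 1-4(w=4)}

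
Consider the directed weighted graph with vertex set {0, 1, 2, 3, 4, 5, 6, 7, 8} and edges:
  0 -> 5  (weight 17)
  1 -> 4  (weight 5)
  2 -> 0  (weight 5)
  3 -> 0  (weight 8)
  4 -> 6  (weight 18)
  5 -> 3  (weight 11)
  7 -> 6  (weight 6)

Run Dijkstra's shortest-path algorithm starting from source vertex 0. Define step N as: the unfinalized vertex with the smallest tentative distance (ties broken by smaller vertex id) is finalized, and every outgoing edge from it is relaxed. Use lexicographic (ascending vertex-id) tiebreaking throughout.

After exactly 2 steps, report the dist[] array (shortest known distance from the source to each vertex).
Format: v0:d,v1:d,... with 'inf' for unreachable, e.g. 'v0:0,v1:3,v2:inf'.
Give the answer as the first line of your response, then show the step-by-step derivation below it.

v0:0,v1:inf,v2:inf,v3:28,v4:inf,v5:17,v6:inf,v7:inf,v8:inf

step 1: dist = v0:0,v1:inf,v2:inf,v3:inf,v4:inf,v5:17,v6:inf,v7:inf,v8:inf
step 2: dist = v0:0,v1:inf,v2:inf,v3:28,v4:inf,v5:17,v6:inf,v7:inf,v8:inf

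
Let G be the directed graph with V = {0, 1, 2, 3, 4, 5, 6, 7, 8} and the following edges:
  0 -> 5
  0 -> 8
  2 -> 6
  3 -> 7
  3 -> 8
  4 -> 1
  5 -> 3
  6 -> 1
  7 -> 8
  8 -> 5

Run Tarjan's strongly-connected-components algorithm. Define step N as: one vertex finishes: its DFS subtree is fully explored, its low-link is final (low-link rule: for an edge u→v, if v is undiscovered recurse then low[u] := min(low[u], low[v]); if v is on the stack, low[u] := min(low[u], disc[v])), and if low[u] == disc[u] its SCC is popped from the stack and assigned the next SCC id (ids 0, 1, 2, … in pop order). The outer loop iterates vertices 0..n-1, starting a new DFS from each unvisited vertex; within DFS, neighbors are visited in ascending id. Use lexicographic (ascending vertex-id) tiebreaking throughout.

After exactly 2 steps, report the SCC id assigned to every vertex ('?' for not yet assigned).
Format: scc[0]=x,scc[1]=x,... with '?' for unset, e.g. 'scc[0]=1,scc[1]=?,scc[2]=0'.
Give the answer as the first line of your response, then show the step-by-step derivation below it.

scc[0]=?,scc[1]=?,scc[2]=?,scc[3]=?,scc[4]=?,scc[5]=?,scc[6]=?,scc[7]=?,scc[8]=?

step 1: low=(low[0]=0,low[1]=?,low[2]=?,low[3]=2,low[4]=?,low[5]=1,low[6]=?,low[7]=3,low[8]=1); scc=(scc[0]=?,scc[1]=?,scc[2]=?,scc[3]=?,scc[4]=?,scc[5]=?,scc[6]=?,scc[7]=?,scc[8]=?)
step 2: low=(low[0]=0,low[1]=?,low[2]=?,low[3]=2,low[4]=?,low[5]=1,low[6]=?,low[7]=1,low[8]=1); scc=(scc[0]=?,scc[1]=?,scc[2]=?,scc[3]=?,scc[4]=?,scc[5]=?,scc[6]=?,scc[7]=?,scc[8]=?)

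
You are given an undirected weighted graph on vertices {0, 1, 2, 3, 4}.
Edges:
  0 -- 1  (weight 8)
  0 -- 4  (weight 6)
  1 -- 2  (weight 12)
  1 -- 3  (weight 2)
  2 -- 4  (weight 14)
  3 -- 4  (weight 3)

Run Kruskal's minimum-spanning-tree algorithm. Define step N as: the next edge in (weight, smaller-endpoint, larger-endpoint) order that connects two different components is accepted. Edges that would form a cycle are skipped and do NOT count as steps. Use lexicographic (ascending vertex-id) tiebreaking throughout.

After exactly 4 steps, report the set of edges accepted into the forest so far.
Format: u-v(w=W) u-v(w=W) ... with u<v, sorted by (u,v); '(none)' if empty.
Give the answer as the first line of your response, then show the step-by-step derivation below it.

0-4(w=6) 1-2(w=12) 1-3(w=2) 3-4(w=3)

step 1: add edge 1-3 (w=2); MST = {1-3(w=2)}
step 2: add edge 3-4 (w=3); MST = {1-3(w=2) 3-4(w=3)}
step 3: add edge 0-4 (w=6); MST = {0-4(w=6) 1-3(w=2) 3-4(w=3)}
step 4: add edge 1-2 (w=12); MST = {0-4(w=6) 1-2(w=12) 1-3(w=2) 3-4(w=3)}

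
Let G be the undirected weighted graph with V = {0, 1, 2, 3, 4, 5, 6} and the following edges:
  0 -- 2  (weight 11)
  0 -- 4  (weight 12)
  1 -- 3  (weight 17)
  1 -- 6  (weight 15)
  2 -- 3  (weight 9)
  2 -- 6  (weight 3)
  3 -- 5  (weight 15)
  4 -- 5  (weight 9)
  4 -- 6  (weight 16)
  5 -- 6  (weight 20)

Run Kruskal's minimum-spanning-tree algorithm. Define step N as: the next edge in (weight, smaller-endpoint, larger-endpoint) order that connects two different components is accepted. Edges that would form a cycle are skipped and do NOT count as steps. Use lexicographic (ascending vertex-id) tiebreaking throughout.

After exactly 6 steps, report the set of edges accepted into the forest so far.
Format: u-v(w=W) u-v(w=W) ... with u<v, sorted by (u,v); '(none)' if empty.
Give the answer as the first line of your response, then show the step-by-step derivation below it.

0-2(w=11) 0-4(w=12) 1-6(w=15) 2-3(w=9) 2-6(w=3) 4-5(w=9)

step 1: add edge 2-6 (w=3); MST = {2-6(w=3)}
step 2: add edge 2-3 (w=9); MST = {2-3(w=9) 2-6(w=3)}
step 3: add edge 4-5 (w=9); MST = {2-3(w=9) 2-6(w=3) 4-5(w=9)}
step 4: add edge 0-2 (w=11); MST = {0-2(w=11) 2-3(w=9) 2-6(w=3) 4-5(w=9)}
step 5: add edge 0-4 (w=12); MST = {0-2(w=11) 0-4(w=12) 2-3(w=9) 2-6(w=3) 4-5(w=9)}
step 6: add edge 1-6 (w=15); MST = {0-2(w=11) 0-4(w=12) 1-6(w=15) 2-3(w=9) 2-6(w=3) 4-5(w=9)}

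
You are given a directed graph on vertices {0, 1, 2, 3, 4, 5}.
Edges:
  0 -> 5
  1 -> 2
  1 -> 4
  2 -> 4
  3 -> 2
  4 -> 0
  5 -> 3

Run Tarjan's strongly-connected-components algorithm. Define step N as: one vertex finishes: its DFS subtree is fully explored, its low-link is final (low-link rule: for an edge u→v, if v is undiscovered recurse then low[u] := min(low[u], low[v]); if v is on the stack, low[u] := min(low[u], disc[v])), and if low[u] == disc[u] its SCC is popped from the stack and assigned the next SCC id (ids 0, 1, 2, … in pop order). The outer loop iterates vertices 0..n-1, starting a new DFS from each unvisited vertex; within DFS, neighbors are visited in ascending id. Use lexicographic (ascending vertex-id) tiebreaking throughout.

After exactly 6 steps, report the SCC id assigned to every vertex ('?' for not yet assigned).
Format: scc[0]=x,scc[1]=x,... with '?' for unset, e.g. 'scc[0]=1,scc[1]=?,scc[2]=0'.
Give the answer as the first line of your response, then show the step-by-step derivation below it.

scc[0]=0,scc[1]=1,scc[2]=0,scc[3]=0,scc[4]=0,scc[5]=0

step 1: low=(low[0]=0,low[1]=?,low[2]=3,low[3]=2,low[4]=0,low[5]=1); scc=(scc[0]=?,scc[1]=?,scc[2]=?,scc[3]=?,scc[4]=?,scc[5]=?)
step 2: low=(low[0]=0,low[1]=?,low[2]=0,low[3]=2,low[4]=0,low[5]=1); scc=(scc[0]=?,scc[1]=?,scc[2]=?,scc[3]=?,scc[4]=?,scc[5]=?)
step 3: low=(low[0]=0,low[1]=?,low[2]=0,low[3]=0,low[4]=0,low[5]=1); scc=(scc[0]=?,scc[1]=?,scc[2]=?,scc[3]=?,scc[4]=?,scc[5]=?)
step 4: low=(low[0]=0,low[1]=?,low[2]=0,low[3]=0,low[4]=0,low[5]=0); scc=(scc[0]=?,scc[1]=?,scc[2]=?,scc[3]=?,scc[4]=?,scc[5]=?)
step 5: low=(low[0]=0,low[1]=?,low[2]=0,low[3]=0,low[4]=0,low[5]=0); scc=(scc[0]=0,scc[1]=?,scc[2]=0,scc[3]=0,scc[4]=0,scc[5]=0)
step 6: low=(low[0]=0,low[1]=5,low[2]=0,low[3]=0,low[4]=0,low[5]=0); scc=(scc[0]=0,scc[1]=1,scc[2]=0,scc[3]=0,scc[4]=0,scc[5]=0)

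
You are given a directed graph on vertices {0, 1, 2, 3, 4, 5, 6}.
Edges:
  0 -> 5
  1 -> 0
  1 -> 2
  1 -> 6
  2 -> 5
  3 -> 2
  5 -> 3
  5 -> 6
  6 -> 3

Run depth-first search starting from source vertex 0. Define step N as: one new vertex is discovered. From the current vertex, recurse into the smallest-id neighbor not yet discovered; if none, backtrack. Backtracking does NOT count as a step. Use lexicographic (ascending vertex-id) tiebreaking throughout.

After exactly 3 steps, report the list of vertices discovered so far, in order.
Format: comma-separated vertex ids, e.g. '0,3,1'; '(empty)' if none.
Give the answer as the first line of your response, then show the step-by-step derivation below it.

0,5,3

step 1: discover 0; path=0; order=0
step 2: discover 5; path=0>5; order=0,5
step 3: discover 3; path=0>5>3; order=0,5,3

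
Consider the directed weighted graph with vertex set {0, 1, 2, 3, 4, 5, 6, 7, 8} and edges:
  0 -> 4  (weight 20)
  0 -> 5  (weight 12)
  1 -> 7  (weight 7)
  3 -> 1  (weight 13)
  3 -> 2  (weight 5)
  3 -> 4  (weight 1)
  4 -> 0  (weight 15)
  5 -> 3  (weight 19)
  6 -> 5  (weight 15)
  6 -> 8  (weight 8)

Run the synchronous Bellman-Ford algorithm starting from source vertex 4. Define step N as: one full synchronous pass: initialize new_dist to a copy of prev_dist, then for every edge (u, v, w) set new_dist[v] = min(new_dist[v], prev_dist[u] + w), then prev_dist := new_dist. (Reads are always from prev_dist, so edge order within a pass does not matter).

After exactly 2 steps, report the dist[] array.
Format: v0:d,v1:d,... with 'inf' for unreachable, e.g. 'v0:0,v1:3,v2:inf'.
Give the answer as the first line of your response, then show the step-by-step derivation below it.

v0:15,v1:inf,v2:inf,v3:inf,v4:0,v5:27,v6:inf,v7:inf,v8:inf

step 1: dist = v0:15,v1:inf,v2:inf,v3:inf,v4:0,v5:inf,v6:inf,v7:inf,v8:inf
step 2: dist = v0:15,v1:inf,v2:inf,v3:inf,v4:0,v5:27,v6:inf,v7:inf,v8:inf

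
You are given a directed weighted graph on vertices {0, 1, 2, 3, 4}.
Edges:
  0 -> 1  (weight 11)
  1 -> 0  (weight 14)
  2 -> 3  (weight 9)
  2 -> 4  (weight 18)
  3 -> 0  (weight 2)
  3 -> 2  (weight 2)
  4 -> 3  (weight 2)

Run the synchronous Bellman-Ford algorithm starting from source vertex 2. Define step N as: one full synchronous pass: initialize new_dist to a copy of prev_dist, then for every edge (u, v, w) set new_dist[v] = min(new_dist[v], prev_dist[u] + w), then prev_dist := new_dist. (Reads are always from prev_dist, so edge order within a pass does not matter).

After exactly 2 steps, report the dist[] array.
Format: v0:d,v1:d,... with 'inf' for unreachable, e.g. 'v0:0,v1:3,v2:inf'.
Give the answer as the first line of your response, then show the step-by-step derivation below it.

v0:11,v1:inf,v2:0,v3:9,v4:18

step 1: dist = v0:inf,v1:inf,v2:0,v3:9,v4:18
step 2: dist = v0:11,v1:inf,v2:0,v3:9,v4:18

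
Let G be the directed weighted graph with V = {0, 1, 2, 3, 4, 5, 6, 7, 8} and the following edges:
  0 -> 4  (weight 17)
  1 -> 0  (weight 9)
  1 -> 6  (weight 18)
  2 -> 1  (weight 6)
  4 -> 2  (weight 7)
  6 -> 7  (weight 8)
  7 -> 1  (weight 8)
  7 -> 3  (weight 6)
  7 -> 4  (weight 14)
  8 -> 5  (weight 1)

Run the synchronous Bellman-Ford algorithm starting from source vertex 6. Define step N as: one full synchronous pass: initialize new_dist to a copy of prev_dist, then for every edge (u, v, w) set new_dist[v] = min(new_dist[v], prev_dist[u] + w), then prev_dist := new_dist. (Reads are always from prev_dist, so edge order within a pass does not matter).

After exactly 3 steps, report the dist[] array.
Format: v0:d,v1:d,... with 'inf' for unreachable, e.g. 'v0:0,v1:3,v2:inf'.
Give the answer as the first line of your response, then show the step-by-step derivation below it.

v0:25,v1:16,v2:29,v3:14,v4:22,v5:inf,v6:0,v7:8,v8:inf

step 1: dist = v0:inf,v1:inf,v2:inf,v3:inf,v4:inf,v5:inf,v6:0,v7:8,v8:inf
step 2: dist = v0:inf,v1:16,v2:inf,v3:14,v4:22,v5:inf,v6:0,v7:8,v8:inf
step 3: dist = v0:25,v1:16,v2:29,v3:14,v4:22,v5:inf,v6:0,v7:8,v8:inf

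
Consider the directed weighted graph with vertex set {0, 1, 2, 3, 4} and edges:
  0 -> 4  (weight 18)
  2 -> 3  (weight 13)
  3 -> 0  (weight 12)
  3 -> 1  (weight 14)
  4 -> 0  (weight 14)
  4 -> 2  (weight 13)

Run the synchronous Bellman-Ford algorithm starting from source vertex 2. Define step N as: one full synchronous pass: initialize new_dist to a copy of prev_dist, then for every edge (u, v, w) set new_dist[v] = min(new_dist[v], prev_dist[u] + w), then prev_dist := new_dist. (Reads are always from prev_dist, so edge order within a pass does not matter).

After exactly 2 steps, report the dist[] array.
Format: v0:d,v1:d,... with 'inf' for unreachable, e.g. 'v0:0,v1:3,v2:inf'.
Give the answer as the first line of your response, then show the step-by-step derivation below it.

v0:25,v1:27,v2:0,v3:13,v4:inf

step 1: dist = v0:inf,v1:inf,v2:0,v3:13,v4:inf
step 2: dist = v0:25,v1:27,v2:0,v3:13,v4:inf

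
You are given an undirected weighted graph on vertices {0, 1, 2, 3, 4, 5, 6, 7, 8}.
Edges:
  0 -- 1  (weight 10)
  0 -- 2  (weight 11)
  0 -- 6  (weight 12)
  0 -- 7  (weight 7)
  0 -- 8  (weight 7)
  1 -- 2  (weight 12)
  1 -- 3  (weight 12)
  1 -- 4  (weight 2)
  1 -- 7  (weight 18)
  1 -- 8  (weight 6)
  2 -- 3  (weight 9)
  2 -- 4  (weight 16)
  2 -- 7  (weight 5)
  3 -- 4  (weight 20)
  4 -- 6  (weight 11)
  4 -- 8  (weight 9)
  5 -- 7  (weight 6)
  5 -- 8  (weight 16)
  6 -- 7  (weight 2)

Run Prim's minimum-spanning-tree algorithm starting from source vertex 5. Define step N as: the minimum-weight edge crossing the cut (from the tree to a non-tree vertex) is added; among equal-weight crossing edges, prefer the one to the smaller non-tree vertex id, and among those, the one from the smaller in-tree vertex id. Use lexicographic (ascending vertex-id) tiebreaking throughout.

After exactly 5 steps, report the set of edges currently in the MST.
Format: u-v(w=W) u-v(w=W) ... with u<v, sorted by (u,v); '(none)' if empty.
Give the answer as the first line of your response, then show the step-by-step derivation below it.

0-7(w=7) 0-8(w=7) 2-7(w=5) 5-7(w=6) 6-7(w=2)

step 1: add edge 5-7 (w=6); MST = {5-7(w=6)}
step 2: add edge 6-7 (w=2); MST = {5-7(w=6) 6-7(w=2)}
step 3: add edge 2-7 (w=5); MST = {2-7(w=5) 5-7(w=6) 6-7(w=2)}
step 4: add edge 0-7 (w=7); MST = {0-7(w=7) 2-7(w=5) 5-7(w=6) 6-7(w=2)}
step 5: add edge 0-8 (w=7); MST = {0-7(w=7) 0-8(w=7) 2-7(w=5) 5-7(w=6) 6-7(w=2)}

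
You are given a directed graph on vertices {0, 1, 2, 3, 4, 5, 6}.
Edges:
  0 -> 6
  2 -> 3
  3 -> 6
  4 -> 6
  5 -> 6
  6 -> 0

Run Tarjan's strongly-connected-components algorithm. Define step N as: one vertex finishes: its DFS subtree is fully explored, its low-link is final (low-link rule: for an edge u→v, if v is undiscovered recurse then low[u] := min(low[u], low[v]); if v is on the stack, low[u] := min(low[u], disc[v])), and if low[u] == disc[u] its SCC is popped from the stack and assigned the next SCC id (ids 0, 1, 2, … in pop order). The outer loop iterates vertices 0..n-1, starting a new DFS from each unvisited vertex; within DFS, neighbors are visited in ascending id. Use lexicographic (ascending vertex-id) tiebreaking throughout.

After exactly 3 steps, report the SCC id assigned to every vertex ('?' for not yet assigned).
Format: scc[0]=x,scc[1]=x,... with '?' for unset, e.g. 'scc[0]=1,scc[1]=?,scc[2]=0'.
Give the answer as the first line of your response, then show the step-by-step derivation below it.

scc[0]=0,scc[1]=1,scc[2]=?,scc[3]=?,scc[4]=?,scc[5]=?,scc[6]=0

step 1: low=(low[0]=0,low[1]=?,low[2]=?,low[3]=?,low[4]=?,low[5]=?,low[6]=0); scc=(scc[0]=?,scc[1]=?,scc[2]=?,scc[3]=?,scc[4]=?,scc[5]=?,scc[6]=?)
step 2: low=(low[0]=0,low[1]=?,low[2]=?,low[3]=?,low[4]=?,low[5]=?,low[6]=0); scc=(scc[0]=0,scc[1]=?,scc[2]=?,scc[3]=?,scc[4]=?,scc[5]=?,scc[6]=0)
step 3: low=(low[0]=0,low[1]=2,low[2]=?,low[3]=?,low[4]=?,low[5]=?,low[6]=0); scc=(scc[0]=0,scc[1]=1,scc[2]=?,scc[3]=?,scc[4]=?,scc[5]=?,scc[6]=0)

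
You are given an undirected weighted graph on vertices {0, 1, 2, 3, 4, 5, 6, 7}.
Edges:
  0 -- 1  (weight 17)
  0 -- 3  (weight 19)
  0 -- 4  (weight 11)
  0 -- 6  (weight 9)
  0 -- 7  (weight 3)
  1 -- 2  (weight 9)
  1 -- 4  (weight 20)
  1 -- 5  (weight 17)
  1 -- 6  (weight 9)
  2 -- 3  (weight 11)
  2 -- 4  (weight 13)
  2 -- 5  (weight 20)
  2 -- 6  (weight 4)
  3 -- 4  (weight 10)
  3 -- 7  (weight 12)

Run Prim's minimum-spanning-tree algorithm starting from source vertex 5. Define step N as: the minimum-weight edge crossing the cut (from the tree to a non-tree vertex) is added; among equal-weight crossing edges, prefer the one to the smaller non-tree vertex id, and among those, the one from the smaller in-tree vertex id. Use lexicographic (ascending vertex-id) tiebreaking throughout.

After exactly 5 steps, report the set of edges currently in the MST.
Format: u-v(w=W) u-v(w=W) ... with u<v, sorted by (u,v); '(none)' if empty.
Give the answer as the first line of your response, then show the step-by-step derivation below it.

0-6(w=9) 0-7(w=3) 1-2(w=9) 1-5(w=17) 2-6(w=4)

step 1: add edge 1-5 (w=17); MST = {1-5(w=17)}
step 2: add edge 1-2 (w=9); MST = {1-2(w=9) 1-5(w=17)}
step 3: add edge 2-6 (w=4); MST = {1-2(w=9) 1-5(w=17) 2-6(w=4)}
step 4: add edge 0-6 (w=9); MST = {0-6(w=9) 1-2(w=9) 1-5(w=17) 2-6(w=4)}
step 5: add edge 0-7 (w=3); MST = {0-6(w=9) 0-7(w=3) 1-2(w=9) 1-5(w=17) 2-6(w=4)}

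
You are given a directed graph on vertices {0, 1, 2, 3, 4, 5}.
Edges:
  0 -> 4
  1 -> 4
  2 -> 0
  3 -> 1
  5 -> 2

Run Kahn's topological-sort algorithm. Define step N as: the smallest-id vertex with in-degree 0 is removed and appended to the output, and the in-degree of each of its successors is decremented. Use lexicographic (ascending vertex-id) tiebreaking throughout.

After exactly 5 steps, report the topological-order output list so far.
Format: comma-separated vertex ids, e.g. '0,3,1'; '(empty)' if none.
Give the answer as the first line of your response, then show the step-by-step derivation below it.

3,1,5,2,0

step 1: output 3; order=[3]; indeg=(1,0,1,0,2,0)
step 2: output 1; order=[3,1]; indeg=(1,0,1,0,1,0)
step 3: output 5; order=[3,1,5]; indeg=(1,0,0,0,1,0)
step 4: output 2; order=[3,1,5,2]; indeg=(0,0,0,0,1,0)
step 5: output 0; order=[3,1,5,2,0]; indeg=(0,0,0,0,0,0)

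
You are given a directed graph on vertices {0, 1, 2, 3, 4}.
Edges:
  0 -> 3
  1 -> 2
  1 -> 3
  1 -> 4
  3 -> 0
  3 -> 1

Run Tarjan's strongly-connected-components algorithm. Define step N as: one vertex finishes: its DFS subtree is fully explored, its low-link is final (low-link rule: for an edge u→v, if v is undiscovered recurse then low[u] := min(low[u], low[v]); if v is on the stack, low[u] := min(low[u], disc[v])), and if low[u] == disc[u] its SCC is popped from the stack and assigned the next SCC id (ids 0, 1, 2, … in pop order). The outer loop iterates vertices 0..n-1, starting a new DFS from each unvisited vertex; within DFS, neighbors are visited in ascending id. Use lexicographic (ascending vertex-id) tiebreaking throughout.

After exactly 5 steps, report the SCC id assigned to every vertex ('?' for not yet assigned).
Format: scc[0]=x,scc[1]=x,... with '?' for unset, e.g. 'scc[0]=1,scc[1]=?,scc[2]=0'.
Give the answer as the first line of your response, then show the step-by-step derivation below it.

scc[0]=2,scc[1]=2,scc[2]=0,scc[3]=2,scc[4]=1

step 1: low=(low[0]=0,low[1]=2,low[2]=3,low[3]=0,low[4]=?); scc=(scc[0]=?,scc[1]=?,scc[2]=0,scc[3]=?,scc[4]=?)
step 2: low=(low[0]=0,low[1]=1,low[2]=3,low[3]=0,low[4]=4); scc=(scc[0]=?,scc[1]=?,scc[2]=0,scc[3]=?,scc[4]=1)
step 3: low=(low[0]=0,low[1]=1,low[2]=3,low[3]=0,low[4]=4); scc=(scc[0]=?,scc[1]=?,scc[2]=0,scc[3]=?,scc[4]=1)
step 4: low=(low[0]=0,low[1]=1,low[2]=3,low[3]=0,low[4]=4); scc=(scc[0]=?,scc[1]=?,scc[2]=0,scc[3]=?,scc[4]=1)
step 5: low=(low[0]=0,low[1]=1,low[2]=3,low[3]=0,low[4]=4); scc=(scc[0]=2,scc[1]=2,scc[2]=0,scc[3]=2,scc[4]=1)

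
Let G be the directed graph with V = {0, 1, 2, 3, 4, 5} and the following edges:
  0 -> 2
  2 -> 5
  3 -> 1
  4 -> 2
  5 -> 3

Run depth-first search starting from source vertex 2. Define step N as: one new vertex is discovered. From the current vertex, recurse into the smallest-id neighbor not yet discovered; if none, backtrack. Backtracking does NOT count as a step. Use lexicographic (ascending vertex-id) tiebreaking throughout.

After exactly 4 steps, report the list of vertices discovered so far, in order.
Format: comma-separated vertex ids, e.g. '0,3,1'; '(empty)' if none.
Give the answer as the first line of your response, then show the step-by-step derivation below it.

2,5,3,1

step 1: discover 2; path=2; order=2
step 2: discover 5; path=2>5; order=2,5
step 3: discover 3; path=2>5>3; order=2,5,3
step 4: discover 1; path=2>5>3>1; order=2,5,3,1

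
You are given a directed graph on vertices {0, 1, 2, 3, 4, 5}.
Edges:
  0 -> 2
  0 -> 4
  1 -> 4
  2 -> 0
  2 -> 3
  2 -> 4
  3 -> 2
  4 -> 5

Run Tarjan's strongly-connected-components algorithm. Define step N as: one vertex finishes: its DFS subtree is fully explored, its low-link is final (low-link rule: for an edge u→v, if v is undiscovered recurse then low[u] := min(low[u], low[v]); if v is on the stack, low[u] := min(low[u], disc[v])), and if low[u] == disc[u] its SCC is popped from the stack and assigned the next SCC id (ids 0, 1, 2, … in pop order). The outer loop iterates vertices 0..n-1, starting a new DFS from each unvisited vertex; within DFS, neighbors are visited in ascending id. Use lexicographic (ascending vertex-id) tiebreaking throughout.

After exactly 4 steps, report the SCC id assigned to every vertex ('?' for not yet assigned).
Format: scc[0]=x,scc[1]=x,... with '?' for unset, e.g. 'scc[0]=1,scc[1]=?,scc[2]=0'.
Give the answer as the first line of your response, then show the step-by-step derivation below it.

scc[0]=?,scc[1]=?,scc[2]=?,scc[3]=?,scc[4]=1,scc[5]=0

step 1: low=(low[0]=0,low[1]=?,low[2]=0,low[3]=1,low[4]=?,low[5]=?); scc=(scc[0]=?,scc[1]=?,scc[2]=?,scc[3]=?,scc[4]=?,scc[5]=?)
step 2: low=(low[0]=0,low[1]=?,low[2]=0,low[3]=1,low[4]=3,low[5]=4); scc=(scc[0]=?,scc[1]=?,scc[2]=?,scc[3]=?,scc[4]=?,scc[5]=0)
step 3: low=(low[0]=0,low[1]=?,low[2]=0,low[3]=1,low[4]=3,low[5]=4); scc=(scc[0]=?,scc[1]=?,scc[2]=?,scc[3]=?,scc[4]=1,scc[5]=0)
step 4: low=(low[0]=0,low[1]=?,low[2]=0,low[3]=1,low[4]=3,low[5]=4); scc=(scc[0]=?,scc[1]=?,scc[2]=?,scc[3]=?,scc[4]=1,scc[5]=0)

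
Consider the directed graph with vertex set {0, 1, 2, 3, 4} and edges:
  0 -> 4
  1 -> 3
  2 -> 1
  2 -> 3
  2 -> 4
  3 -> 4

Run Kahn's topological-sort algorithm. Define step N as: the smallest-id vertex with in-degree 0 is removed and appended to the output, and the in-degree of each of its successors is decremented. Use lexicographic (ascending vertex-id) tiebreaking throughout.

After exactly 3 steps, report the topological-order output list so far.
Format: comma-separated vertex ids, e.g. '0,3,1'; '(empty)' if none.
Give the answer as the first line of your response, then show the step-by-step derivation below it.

0,2,1

step 1: output 0; order=[0]; indeg=(0,1,0,2,2)
step 2: output 2; order=[0,2]; indeg=(0,0,0,1,1)
step 3: output 1; order=[0,2,1]; indeg=(0,0,0,0,1)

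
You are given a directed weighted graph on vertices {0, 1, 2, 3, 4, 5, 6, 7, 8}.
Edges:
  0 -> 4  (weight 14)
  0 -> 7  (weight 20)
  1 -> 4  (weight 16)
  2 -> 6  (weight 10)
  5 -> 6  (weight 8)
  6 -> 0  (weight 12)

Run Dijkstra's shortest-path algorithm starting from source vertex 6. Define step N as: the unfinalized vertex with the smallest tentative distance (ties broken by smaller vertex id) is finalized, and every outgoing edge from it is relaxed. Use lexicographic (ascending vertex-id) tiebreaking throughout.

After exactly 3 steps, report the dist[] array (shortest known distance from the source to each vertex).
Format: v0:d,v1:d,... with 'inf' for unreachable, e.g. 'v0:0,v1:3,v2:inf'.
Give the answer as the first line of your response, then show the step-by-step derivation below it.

v0:12,v1:inf,v2:inf,v3:inf,v4:26,v5:inf,v6:0,v7:32,v8:inf

step 1: dist = v0:12,v1:inf,v2:inf,v3:inf,v4:inf,v5:inf,v6:0,v7:inf,v8:inf
step 2: dist = v0:12,v1:inf,v2:inf,v3:inf,v4:26,v5:inf,v6:0,v7:32,v8:inf
step 3: dist = v0:12,v1:inf,v2:inf,v3:inf,v4:26,v5:inf,v6:0,v7:32,v8:inf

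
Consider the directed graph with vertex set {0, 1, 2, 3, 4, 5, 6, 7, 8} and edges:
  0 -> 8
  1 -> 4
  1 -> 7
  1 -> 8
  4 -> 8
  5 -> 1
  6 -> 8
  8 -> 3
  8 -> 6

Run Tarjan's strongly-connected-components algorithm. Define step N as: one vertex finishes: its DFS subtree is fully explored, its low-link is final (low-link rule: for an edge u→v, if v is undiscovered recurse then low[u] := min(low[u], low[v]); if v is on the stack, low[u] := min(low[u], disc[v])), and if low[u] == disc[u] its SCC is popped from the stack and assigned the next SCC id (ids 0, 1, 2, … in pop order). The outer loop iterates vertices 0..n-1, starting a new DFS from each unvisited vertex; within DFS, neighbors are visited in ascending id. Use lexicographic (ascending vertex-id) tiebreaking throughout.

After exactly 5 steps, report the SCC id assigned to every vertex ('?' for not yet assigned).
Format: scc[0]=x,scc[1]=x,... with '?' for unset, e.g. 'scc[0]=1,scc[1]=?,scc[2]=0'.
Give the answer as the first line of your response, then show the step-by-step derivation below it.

scc[0]=2,scc[1]=?,scc[2]=?,scc[3]=0,scc[4]=3,scc[5]=?,scc[6]=1,scc[7]=?,scc[8]=1

step 1: low=(low[0]=0,low[1]=?,low[2]=?,low[3]=2,low[4]=?,low[5]=?,low[6]=?,low[7]=?,low[8]=1); scc=(scc[0]=?,scc[1]=?,scc[2]=?,scc[3]=0,scc[4]=?,scc[5]=?,scc[6]=?,scc[7]=?,scc[8]=?)
step 2: low=(low[0]=0,low[1]=?,low[2]=?,low[3]=2,low[4]=?,low[5]=?,low[6]=1,low[7]=?,low[8]=1); scc=(scc[0]=?,scc[1]=?,scc[2]=?,scc[3]=0,scc[4]=?,scc[5]=?,scc[6]=?,scc[7]=?,scc[8]=?)
step 3: low=(low[0]=0,low[1]=?,low[2]=?,low[3]=2,low[4]=?,low[5]=?,low[6]=1,low[7]=?,low[8]=1); scc=(scc[0]=?,scc[1]=?,scc[2]=?,scc[3]=0,scc[4]=?,scc[5]=?,scc[6]=1,scc[7]=?,scc[8]=1)
step 4: low=(low[0]=0,low[1]=?,low[2]=?,low[3]=2,low[4]=?,low[5]=?,low[6]=1,low[7]=?,low[8]=1); scc=(scc[0]=2,scc[1]=?,scc[2]=?,scc[3]=0,scc[4]=?,scc[5]=?,scc[6]=1,scc[7]=?,scc[8]=1)
step 5: low=(low[0]=0,low[1]=4,low[2]=?,low[3]=2,low[4]=5,low[5]=?,low[6]=1,low[7]=?,low[8]=1); scc=(scc[0]=2,scc[1]=?,scc[2]=?,scc[3]=0,scc[4]=3,scc[5]=?,scc[6]=1,scc[7]=?,scc[8]=1)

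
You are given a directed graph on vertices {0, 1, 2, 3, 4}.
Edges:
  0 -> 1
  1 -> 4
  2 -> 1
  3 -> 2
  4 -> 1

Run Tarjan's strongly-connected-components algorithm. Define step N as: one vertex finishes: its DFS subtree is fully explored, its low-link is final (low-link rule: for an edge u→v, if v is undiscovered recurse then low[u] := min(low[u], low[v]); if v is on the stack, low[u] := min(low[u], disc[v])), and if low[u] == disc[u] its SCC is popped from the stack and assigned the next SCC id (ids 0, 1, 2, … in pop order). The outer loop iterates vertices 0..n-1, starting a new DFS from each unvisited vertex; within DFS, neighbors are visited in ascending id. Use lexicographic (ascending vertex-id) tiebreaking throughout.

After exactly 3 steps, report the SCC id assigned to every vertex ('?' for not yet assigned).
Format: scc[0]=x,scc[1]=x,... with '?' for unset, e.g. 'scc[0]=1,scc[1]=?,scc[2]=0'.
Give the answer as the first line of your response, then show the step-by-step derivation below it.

scc[0]=1,scc[1]=0,scc[2]=?,scc[3]=?,scc[4]=0

step 1: low=(low[0]=0,low[1]=1,low[2]=?,low[3]=?,low[4]=1); scc=(scc[0]=?,scc[1]=?,scc[2]=?,scc[3]=?,scc[4]=?)
step 2: low=(low[0]=0,low[1]=1,low[2]=?,low[3]=?,low[4]=1); scc=(scc[0]=?,scc[1]=0,scc[2]=?,scc[3]=?,scc[4]=0)
step 3: low=(low[0]=0,low[1]=1,low[2]=?,low[3]=?,low[4]=1); scc=(scc[0]=1,scc[1]=0,scc[2]=?,scc[3]=?,scc[4]=0)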